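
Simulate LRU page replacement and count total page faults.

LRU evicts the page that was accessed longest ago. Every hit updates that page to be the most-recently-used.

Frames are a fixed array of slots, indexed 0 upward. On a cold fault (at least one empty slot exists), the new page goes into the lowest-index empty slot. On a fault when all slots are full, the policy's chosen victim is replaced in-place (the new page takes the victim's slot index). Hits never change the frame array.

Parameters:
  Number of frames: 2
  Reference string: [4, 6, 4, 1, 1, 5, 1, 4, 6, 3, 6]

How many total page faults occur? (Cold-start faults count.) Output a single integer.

Step 0: ref 4 → FAULT, frames=[4,-]
Step 1: ref 6 → FAULT, frames=[4,6]
Step 2: ref 4 → HIT, frames=[4,6]
Step 3: ref 1 → FAULT (evict 6), frames=[4,1]
Step 4: ref 1 → HIT, frames=[4,1]
Step 5: ref 5 → FAULT (evict 4), frames=[5,1]
Step 6: ref 1 → HIT, frames=[5,1]
Step 7: ref 4 → FAULT (evict 5), frames=[4,1]
Step 8: ref 6 → FAULT (evict 1), frames=[4,6]
Step 9: ref 3 → FAULT (evict 4), frames=[3,6]
Step 10: ref 6 → HIT, frames=[3,6]
Total faults: 7

Answer: 7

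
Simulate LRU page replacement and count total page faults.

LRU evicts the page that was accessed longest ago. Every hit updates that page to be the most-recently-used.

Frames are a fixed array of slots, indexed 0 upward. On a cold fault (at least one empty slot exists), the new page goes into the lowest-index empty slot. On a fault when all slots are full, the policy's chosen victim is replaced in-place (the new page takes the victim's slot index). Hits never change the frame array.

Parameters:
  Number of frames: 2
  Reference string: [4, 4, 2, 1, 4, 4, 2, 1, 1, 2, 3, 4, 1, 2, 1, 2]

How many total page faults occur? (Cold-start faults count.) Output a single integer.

Answer: 10

Derivation:
Step 0: ref 4 → FAULT, frames=[4,-]
Step 1: ref 4 → HIT, frames=[4,-]
Step 2: ref 2 → FAULT, frames=[4,2]
Step 3: ref 1 → FAULT (evict 4), frames=[1,2]
Step 4: ref 4 → FAULT (evict 2), frames=[1,4]
Step 5: ref 4 → HIT, frames=[1,4]
Step 6: ref 2 → FAULT (evict 1), frames=[2,4]
Step 7: ref 1 → FAULT (evict 4), frames=[2,1]
Step 8: ref 1 → HIT, frames=[2,1]
Step 9: ref 2 → HIT, frames=[2,1]
Step 10: ref 3 → FAULT (evict 1), frames=[2,3]
Step 11: ref 4 → FAULT (evict 2), frames=[4,3]
Step 12: ref 1 → FAULT (evict 3), frames=[4,1]
Step 13: ref 2 → FAULT (evict 4), frames=[2,1]
Step 14: ref 1 → HIT, frames=[2,1]
Step 15: ref 2 → HIT, frames=[2,1]
Total faults: 10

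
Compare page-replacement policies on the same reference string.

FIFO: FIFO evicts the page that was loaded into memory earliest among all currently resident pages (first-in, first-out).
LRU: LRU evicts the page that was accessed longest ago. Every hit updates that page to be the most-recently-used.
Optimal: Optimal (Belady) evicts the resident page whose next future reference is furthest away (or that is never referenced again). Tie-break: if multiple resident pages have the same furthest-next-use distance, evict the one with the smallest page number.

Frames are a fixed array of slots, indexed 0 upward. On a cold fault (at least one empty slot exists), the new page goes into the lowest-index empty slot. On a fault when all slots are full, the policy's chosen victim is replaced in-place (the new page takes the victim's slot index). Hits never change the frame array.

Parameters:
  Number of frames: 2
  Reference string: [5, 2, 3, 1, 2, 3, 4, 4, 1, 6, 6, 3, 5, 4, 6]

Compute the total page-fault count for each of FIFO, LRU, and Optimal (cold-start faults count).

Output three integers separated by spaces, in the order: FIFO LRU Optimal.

Answer: 13 13 10

Derivation:
--- FIFO ---
  step 0: ref 5 -> FAULT, frames=[5,-] (faults so far: 1)
  step 1: ref 2 -> FAULT, frames=[5,2] (faults so far: 2)
  step 2: ref 3 -> FAULT, evict 5, frames=[3,2] (faults so far: 3)
  step 3: ref 1 -> FAULT, evict 2, frames=[3,1] (faults so far: 4)
  step 4: ref 2 -> FAULT, evict 3, frames=[2,1] (faults so far: 5)
  step 5: ref 3 -> FAULT, evict 1, frames=[2,3] (faults so far: 6)
  step 6: ref 4 -> FAULT, evict 2, frames=[4,3] (faults so far: 7)
  step 7: ref 4 -> HIT, frames=[4,3] (faults so far: 7)
  step 8: ref 1 -> FAULT, evict 3, frames=[4,1] (faults so far: 8)
  step 9: ref 6 -> FAULT, evict 4, frames=[6,1] (faults so far: 9)
  step 10: ref 6 -> HIT, frames=[6,1] (faults so far: 9)
  step 11: ref 3 -> FAULT, evict 1, frames=[6,3] (faults so far: 10)
  step 12: ref 5 -> FAULT, evict 6, frames=[5,3] (faults so far: 11)
  step 13: ref 4 -> FAULT, evict 3, frames=[5,4] (faults so far: 12)
  step 14: ref 6 -> FAULT, evict 5, frames=[6,4] (faults so far: 13)
  FIFO total faults: 13
--- LRU ---
  step 0: ref 5 -> FAULT, frames=[5,-] (faults so far: 1)
  step 1: ref 2 -> FAULT, frames=[5,2] (faults so far: 2)
  step 2: ref 3 -> FAULT, evict 5, frames=[3,2] (faults so far: 3)
  step 3: ref 1 -> FAULT, evict 2, frames=[3,1] (faults so far: 4)
  step 4: ref 2 -> FAULT, evict 3, frames=[2,1] (faults so far: 5)
  step 5: ref 3 -> FAULT, evict 1, frames=[2,3] (faults so far: 6)
  step 6: ref 4 -> FAULT, evict 2, frames=[4,3] (faults so far: 7)
  step 7: ref 4 -> HIT, frames=[4,3] (faults so far: 7)
  step 8: ref 1 -> FAULT, evict 3, frames=[4,1] (faults so far: 8)
  step 9: ref 6 -> FAULT, evict 4, frames=[6,1] (faults so far: 9)
  step 10: ref 6 -> HIT, frames=[6,1] (faults so far: 9)
  step 11: ref 3 -> FAULT, evict 1, frames=[6,3] (faults so far: 10)
  step 12: ref 5 -> FAULT, evict 6, frames=[5,3] (faults so far: 11)
  step 13: ref 4 -> FAULT, evict 3, frames=[5,4] (faults so far: 12)
  step 14: ref 6 -> FAULT, evict 5, frames=[6,4] (faults so far: 13)
  LRU total faults: 13
--- Optimal ---
  step 0: ref 5 -> FAULT, frames=[5,-] (faults so far: 1)
  step 1: ref 2 -> FAULT, frames=[5,2] (faults so far: 2)
  step 2: ref 3 -> FAULT, evict 5, frames=[3,2] (faults so far: 3)
  step 3: ref 1 -> FAULT, evict 3, frames=[1,2] (faults so far: 4)
  step 4: ref 2 -> HIT, frames=[1,2] (faults so far: 4)
  step 5: ref 3 -> FAULT, evict 2, frames=[1,3] (faults so far: 5)
  step 6: ref 4 -> FAULT, evict 3, frames=[1,4] (faults so far: 6)
  step 7: ref 4 -> HIT, frames=[1,4] (faults so far: 6)
  step 8: ref 1 -> HIT, frames=[1,4] (faults so far: 6)
  step 9: ref 6 -> FAULT, evict 1, frames=[6,4] (faults so far: 7)
  step 10: ref 6 -> HIT, frames=[6,4] (faults so far: 7)
  step 11: ref 3 -> FAULT, evict 6, frames=[3,4] (faults so far: 8)
  step 12: ref 5 -> FAULT, evict 3, frames=[5,4] (faults so far: 9)
  step 13: ref 4 -> HIT, frames=[5,4] (faults so far: 9)
  step 14: ref 6 -> FAULT, evict 4, frames=[5,6] (faults so far: 10)
  Optimal total faults: 10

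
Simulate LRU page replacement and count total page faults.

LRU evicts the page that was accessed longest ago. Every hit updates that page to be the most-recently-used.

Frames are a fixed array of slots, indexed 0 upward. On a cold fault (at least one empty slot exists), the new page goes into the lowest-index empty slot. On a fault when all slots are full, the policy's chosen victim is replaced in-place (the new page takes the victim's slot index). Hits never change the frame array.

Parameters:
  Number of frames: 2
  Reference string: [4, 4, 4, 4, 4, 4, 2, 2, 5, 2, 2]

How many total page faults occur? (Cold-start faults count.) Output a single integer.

Step 0: ref 4 → FAULT, frames=[4,-]
Step 1: ref 4 → HIT, frames=[4,-]
Step 2: ref 4 → HIT, frames=[4,-]
Step 3: ref 4 → HIT, frames=[4,-]
Step 4: ref 4 → HIT, frames=[4,-]
Step 5: ref 4 → HIT, frames=[4,-]
Step 6: ref 2 → FAULT, frames=[4,2]
Step 7: ref 2 → HIT, frames=[4,2]
Step 8: ref 5 → FAULT (evict 4), frames=[5,2]
Step 9: ref 2 → HIT, frames=[5,2]
Step 10: ref 2 → HIT, frames=[5,2]
Total faults: 3

Answer: 3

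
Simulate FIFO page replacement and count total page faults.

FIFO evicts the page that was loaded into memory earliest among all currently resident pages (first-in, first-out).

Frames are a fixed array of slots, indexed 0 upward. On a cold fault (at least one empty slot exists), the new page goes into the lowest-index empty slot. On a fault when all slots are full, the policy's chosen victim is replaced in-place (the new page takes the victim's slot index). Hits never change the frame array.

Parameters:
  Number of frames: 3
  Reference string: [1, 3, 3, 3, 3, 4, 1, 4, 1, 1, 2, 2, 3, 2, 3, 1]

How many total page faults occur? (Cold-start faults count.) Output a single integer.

Step 0: ref 1 → FAULT, frames=[1,-,-]
Step 1: ref 3 → FAULT, frames=[1,3,-]
Step 2: ref 3 → HIT, frames=[1,3,-]
Step 3: ref 3 → HIT, frames=[1,3,-]
Step 4: ref 3 → HIT, frames=[1,3,-]
Step 5: ref 4 → FAULT, frames=[1,3,4]
Step 6: ref 1 → HIT, frames=[1,3,4]
Step 7: ref 4 → HIT, frames=[1,3,4]
Step 8: ref 1 → HIT, frames=[1,3,4]
Step 9: ref 1 → HIT, frames=[1,3,4]
Step 10: ref 2 → FAULT (evict 1), frames=[2,3,4]
Step 11: ref 2 → HIT, frames=[2,3,4]
Step 12: ref 3 → HIT, frames=[2,3,4]
Step 13: ref 2 → HIT, frames=[2,3,4]
Step 14: ref 3 → HIT, frames=[2,3,4]
Step 15: ref 1 → FAULT (evict 3), frames=[2,1,4]
Total faults: 5

Answer: 5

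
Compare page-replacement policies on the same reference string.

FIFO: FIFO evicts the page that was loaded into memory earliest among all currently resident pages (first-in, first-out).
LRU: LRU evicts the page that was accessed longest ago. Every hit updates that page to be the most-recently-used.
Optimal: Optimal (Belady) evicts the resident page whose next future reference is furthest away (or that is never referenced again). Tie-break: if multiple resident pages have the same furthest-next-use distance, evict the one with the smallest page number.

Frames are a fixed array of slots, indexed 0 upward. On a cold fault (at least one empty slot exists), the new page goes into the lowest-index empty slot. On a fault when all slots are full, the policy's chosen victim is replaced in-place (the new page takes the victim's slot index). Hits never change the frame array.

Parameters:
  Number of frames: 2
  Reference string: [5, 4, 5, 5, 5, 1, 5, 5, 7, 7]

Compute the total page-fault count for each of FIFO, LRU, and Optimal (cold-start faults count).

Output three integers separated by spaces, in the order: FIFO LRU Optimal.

--- FIFO ---
  step 0: ref 5 -> FAULT, frames=[5,-] (faults so far: 1)
  step 1: ref 4 -> FAULT, frames=[5,4] (faults so far: 2)
  step 2: ref 5 -> HIT, frames=[5,4] (faults so far: 2)
  step 3: ref 5 -> HIT, frames=[5,4] (faults so far: 2)
  step 4: ref 5 -> HIT, frames=[5,4] (faults so far: 2)
  step 5: ref 1 -> FAULT, evict 5, frames=[1,4] (faults so far: 3)
  step 6: ref 5 -> FAULT, evict 4, frames=[1,5] (faults so far: 4)
  step 7: ref 5 -> HIT, frames=[1,5] (faults so far: 4)
  step 8: ref 7 -> FAULT, evict 1, frames=[7,5] (faults so far: 5)
  step 9: ref 7 -> HIT, frames=[7,5] (faults so far: 5)
  FIFO total faults: 5
--- LRU ---
  step 0: ref 5 -> FAULT, frames=[5,-] (faults so far: 1)
  step 1: ref 4 -> FAULT, frames=[5,4] (faults so far: 2)
  step 2: ref 5 -> HIT, frames=[5,4] (faults so far: 2)
  step 3: ref 5 -> HIT, frames=[5,4] (faults so far: 2)
  step 4: ref 5 -> HIT, frames=[5,4] (faults so far: 2)
  step 5: ref 1 -> FAULT, evict 4, frames=[5,1] (faults so far: 3)
  step 6: ref 5 -> HIT, frames=[5,1] (faults so far: 3)
  step 7: ref 5 -> HIT, frames=[5,1] (faults so far: 3)
  step 8: ref 7 -> FAULT, evict 1, frames=[5,7] (faults so far: 4)
  step 9: ref 7 -> HIT, frames=[5,7] (faults so far: 4)
  LRU total faults: 4
--- Optimal ---
  step 0: ref 5 -> FAULT, frames=[5,-] (faults so far: 1)
  step 1: ref 4 -> FAULT, frames=[5,4] (faults so far: 2)
  step 2: ref 5 -> HIT, frames=[5,4] (faults so far: 2)
  step 3: ref 5 -> HIT, frames=[5,4] (faults so far: 2)
  step 4: ref 5 -> HIT, frames=[5,4] (faults so far: 2)
  step 5: ref 1 -> FAULT, evict 4, frames=[5,1] (faults so far: 3)
  step 6: ref 5 -> HIT, frames=[5,1] (faults so far: 3)
  step 7: ref 5 -> HIT, frames=[5,1] (faults so far: 3)
  step 8: ref 7 -> FAULT, evict 1, frames=[5,7] (faults so far: 4)
  step 9: ref 7 -> HIT, frames=[5,7] (faults so far: 4)
  Optimal total faults: 4

Answer: 5 4 4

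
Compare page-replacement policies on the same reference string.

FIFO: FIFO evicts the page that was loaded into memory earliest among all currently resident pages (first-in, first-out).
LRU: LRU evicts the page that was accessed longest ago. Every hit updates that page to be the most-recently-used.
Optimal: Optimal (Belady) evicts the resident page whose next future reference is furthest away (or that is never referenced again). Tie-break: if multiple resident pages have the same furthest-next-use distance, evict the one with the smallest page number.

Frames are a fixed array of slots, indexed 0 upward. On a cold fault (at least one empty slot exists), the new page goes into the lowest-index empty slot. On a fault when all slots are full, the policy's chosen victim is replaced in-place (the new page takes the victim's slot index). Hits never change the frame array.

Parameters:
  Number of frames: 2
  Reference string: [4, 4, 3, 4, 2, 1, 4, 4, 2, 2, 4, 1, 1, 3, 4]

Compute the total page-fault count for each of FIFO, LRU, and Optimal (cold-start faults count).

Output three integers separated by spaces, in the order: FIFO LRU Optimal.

Answer: 9 9 7

Derivation:
--- FIFO ---
  step 0: ref 4 -> FAULT, frames=[4,-] (faults so far: 1)
  step 1: ref 4 -> HIT, frames=[4,-] (faults so far: 1)
  step 2: ref 3 -> FAULT, frames=[4,3] (faults so far: 2)
  step 3: ref 4 -> HIT, frames=[4,3] (faults so far: 2)
  step 4: ref 2 -> FAULT, evict 4, frames=[2,3] (faults so far: 3)
  step 5: ref 1 -> FAULT, evict 3, frames=[2,1] (faults so far: 4)
  step 6: ref 4 -> FAULT, evict 2, frames=[4,1] (faults so far: 5)
  step 7: ref 4 -> HIT, frames=[4,1] (faults so far: 5)
  step 8: ref 2 -> FAULT, evict 1, frames=[4,2] (faults so far: 6)
  step 9: ref 2 -> HIT, frames=[4,2] (faults so far: 6)
  step 10: ref 4 -> HIT, frames=[4,2] (faults so far: 6)
  step 11: ref 1 -> FAULT, evict 4, frames=[1,2] (faults so far: 7)
  step 12: ref 1 -> HIT, frames=[1,2] (faults so far: 7)
  step 13: ref 3 -> FAULT, evict 2, frames=[1,3] (faults so far: 8)
  step 14: ref 4 -> FAULT, evict 1, frames=[4,3] (faults so far: 9)
  FIFO total faults: 9
--- LRU ---
  step 0: ref 4 -> FAULT, frames=[4,-] (faults so far: 1)
  step 1: ref 4 -> HIT, frames=[4,-] (faults so far: 1)
  step 2: ref 3 -> FAULT, frames=[4,3] (faults so far: 2)
  step 3: ref 4 -> HIT, frames=[4,3] (faults so far: 2)
  step 4: ref 2 -> FAULT, evict 3, frames=[4,2] (faults so far: 3)
  step 5: ref 1 -> FAULT, evict 4, frames=[1,2] (faults so far: 4)
  step 6: ref 4 -> FAULT, evict 2, frames=[1,4] (faults so far: 5)
  step 7: ref 4 -> HIT, frames=[1,4] (faults so far: 5)
  step 8: ref 2 -> FAULT, evict 1, frames=[2,4] (faults so far: 6)
  step 9: ref 2 -> HIT, frames=[2,4] (faults so far: 6)
  step 10: ref 4 -> HIT, frames=[2,4] (faults so far: 6)
  step 11: ref 1 -> FAULT, evict 2, frames=[1,4] (faults so far: 7)
  step 12: ref 1 -> HIT, frames=[1,4] (faults so far: 7)
  step 13: ref 3 -> FAULT, evict 4, frames=[1,3] (faults so far: 8)
  step 14: ref 4 -> FAULT, evict 1, frames=[4,3] (faults so far: 9)
  LRU total faults: 9
--- Optimal ---
  step 0: ref 4 -> FAULT, frames=[4,-] (faults so far: 1)
  step 1: ref 4 -> HIT, frames=[4,-] (faults so far: 1)
  step 2: ref 3 -> FAULT, frames=[4,3] (faults so far: 2)
  step 3: ref 4 -> HIT, frames=[4,3] (faults so far: 2)
  step 4: ref 2 -> FAULT, evict 3, frames=[4,2] (faults so far: 3)
  step 5: ref 1 -> FAULT, evict 2, frames=[4,1] (faults so far: 4)
  step 6: ref 4 -> HIT, frames=[4,1] (faults so far: 4)
  step 7: ref 4 -> HIT, frames=[4,1] (faults so far: 4)
  step 8: ref 2 -> FAULT, evict 1, frames=[4,2] (faults so far: 5)
  step 9: ref 2 -> HIT, frames=[4,2] (faults so far: 5)
  step 10: ref 4 -> HIT, frames=[4,2] (faults so far: 5)
  step 11: ref 1 -> FAULT, evict 2, frames=[4,1] (faults so far: 6)
  step 12: ref 1 -> HIT, frames=[4,1] (faults so far: 6)
  step 13: ref 3 -> FAULT, evict 1, frames=[4,3] (faults so far: 7)
  step 14: ref 4 -> HIT, frames=[4,3] (faults so far: 7)
  Optimal total faults: 7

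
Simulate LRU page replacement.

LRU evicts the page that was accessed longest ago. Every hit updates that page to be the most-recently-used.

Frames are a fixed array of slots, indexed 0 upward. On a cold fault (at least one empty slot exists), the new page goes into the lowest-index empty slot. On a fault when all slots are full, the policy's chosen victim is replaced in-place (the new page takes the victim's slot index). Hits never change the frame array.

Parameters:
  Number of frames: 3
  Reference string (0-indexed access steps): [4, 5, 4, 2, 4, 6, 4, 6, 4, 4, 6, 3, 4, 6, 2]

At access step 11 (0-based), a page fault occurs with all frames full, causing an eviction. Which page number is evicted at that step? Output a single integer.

Answer: 2

Derivation:
Step 0: ref 4 -> FAULT, frames=[4,-,-]
Step 1: ref 5 -> FAULT, frames=[4,5,-]
Step 2: ref 4 -> HIT, frames=[4,5,-]
Step 3: ref 2 -> FAULT, frames=[4,5,2]
Step 4: ref 4 -> HIT, frames=[4,5,2]
Step 5: ref 6 -> FAULT, evict 5, frames=[4,6,2]
Step 6: ref 4 -> HIT, frames=[4,6,2]
Step 7: ref 6 -> HIT, frames=[4,6,2]
Step 8: ref 4 -> HIT, frames=[4,6,2]
Step 9: ref 4 -> HIT, frames=[4,6,2]
Step 10: ref 6 -> HIT, frames=[4,6,2]
Step 11: ref 3 -> FAULT, evict 2, frames=[4,6,3]
At step 11: evicted page 2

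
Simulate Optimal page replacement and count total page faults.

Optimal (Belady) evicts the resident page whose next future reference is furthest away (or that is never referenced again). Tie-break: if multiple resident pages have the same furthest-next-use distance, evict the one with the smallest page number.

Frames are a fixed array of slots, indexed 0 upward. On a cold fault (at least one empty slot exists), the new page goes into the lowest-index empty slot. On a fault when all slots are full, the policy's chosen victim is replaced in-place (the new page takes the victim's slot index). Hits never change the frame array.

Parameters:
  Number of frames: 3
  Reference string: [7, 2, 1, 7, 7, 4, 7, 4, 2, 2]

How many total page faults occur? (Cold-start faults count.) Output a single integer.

Answer: 4

Derivation:
Step 0: ref 7 → FAULT, frames=[7,-,-]
Step 1: ref 2 → FAULT, frames=[7,2,-]
Step 2: ref 1 → FAULT, frames=[7,2,1]
Step 3: ref 7 → HIT, frames=[7,2,1]
Step 4: ref 7 → HIT, frames=[7,2,1]
Step 5: ref 4 → FAULT (evict 1), frames=[7,2,4]
Step 6: ref 7 → HIT, frames=[7,2,4]
Step 7: ref 4 → HIT, frames=[7,2,4]
Step 8: ref 2 → HIT, frames=[7,2,4]
Step 9: ref 2 → HIT, frames=[7,2,4]
Total faults: 4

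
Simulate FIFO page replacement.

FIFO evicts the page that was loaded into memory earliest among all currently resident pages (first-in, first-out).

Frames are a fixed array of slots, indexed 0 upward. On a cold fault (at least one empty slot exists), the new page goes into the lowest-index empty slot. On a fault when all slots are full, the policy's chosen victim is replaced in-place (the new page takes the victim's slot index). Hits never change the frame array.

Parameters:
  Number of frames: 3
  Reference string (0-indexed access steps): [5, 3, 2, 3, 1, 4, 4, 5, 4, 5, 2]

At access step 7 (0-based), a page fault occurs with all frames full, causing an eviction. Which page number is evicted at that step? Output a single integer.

Step 0: ref 5 -> FAULT, frames=[5,-,-]
Step 1: ref 3 -> FAULT, frames=[5,3,-]
Step 2: ref 2 -> FAULT, frames=[5,3,2]
Step 3: ref 3 -> HIT, frames=[5,3,2]
Step 4: ref 1 -> FAULT, evict 5, frames=[1,3,2]
Step 5: ref 4 -> FAULT, evict 3, frames=[1,4,2]
Step 6: ref 4 -> HIT, frames=[1,4,2]
Step 7: ref 5 -> FAULT, evict 2, frames=[1,4,5]
At step 7: evicted page 2

Answer: 2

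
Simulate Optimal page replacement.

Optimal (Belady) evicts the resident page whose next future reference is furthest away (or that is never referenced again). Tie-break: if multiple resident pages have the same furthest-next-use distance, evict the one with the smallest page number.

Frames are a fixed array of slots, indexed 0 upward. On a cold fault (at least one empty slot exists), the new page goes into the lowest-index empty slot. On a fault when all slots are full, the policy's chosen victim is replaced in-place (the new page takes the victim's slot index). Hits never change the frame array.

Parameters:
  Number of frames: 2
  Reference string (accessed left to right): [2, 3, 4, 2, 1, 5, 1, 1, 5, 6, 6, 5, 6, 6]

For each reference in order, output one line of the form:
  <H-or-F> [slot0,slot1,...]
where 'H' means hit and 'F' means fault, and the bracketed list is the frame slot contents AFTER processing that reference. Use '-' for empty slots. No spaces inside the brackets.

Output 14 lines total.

F [2,-]
F [2,3]
F [2,4]
H [2,4]
F [1,4]
F [1,5]
H [1,5]
H [1,5]
H [1,5]
F [6,5]
H [6,5]
H [6,5]
H [6,5]
H [6,5]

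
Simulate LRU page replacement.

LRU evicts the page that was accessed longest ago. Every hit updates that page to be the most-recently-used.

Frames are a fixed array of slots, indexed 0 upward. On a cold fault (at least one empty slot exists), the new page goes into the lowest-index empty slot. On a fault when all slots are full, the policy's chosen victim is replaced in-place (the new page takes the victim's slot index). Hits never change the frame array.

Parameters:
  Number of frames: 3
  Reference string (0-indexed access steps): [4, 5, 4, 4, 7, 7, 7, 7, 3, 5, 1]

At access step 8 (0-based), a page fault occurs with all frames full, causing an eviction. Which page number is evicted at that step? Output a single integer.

Step 0: ref 4 -> FAULT, frames=[4,-,-]
Step 1: ref 5 -> FAULT, frames=[4,5,-]
Step 2: ref 4 -> HIT, frames=[4,5,-]
Step 3: ref 4 -> HIT, frames=[4,5,-]
Step 4: ref 7 -> FAULT, frames=[4,5,7]
Step 5: ref 7 -> HIT, frames=[4,5,7]
Step 6: ref 7 -> HIT, frames=[4,5,7]
Step 7: ref 7 -> HIT, frames=[4,5,7]
Step 8: ref 3 -> FAULT, evict 5, frames=[4,3,7]
At step 8: evicted page 5

Answer: 5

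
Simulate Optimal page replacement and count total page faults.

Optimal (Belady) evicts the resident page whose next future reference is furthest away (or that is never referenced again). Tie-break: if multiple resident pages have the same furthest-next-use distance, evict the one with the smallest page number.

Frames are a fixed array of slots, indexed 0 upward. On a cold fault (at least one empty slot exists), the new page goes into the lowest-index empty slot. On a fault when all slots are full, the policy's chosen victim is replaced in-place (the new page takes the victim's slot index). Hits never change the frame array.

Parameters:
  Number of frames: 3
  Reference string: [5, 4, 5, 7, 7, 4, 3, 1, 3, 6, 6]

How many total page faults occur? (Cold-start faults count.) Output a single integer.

Answer: 6

Derivation:
Step 0: ref 5 → FAULT, frames=[5,-,-]
Step 1: ref 4 → FAULT, frames=[5,4,-]
Step 2: ref 5 → HIT, frames=[5,4,-]
Step 3: ref 7 → FAULT, frames=[5,4,7]
Step 4: ref 7 → HIT, frames=[5,4,7]
Step 5: ref 4 → HIT, frames=[5,4,7]
Step 6: ref 3 → FAULT (evict 4), frames=[5,3,7]
Step 7: ref 1 → FAULT (evict 5), frames=[1,3,7]
Step 8: ref 3 → HIT, frames=[1,3,7]
Step 9: ref 6 → FAULT (evict 1), frames=[6,3,7]
Step 10: ref 6 → HIT, frames=[6,3,7]
Total faults: 6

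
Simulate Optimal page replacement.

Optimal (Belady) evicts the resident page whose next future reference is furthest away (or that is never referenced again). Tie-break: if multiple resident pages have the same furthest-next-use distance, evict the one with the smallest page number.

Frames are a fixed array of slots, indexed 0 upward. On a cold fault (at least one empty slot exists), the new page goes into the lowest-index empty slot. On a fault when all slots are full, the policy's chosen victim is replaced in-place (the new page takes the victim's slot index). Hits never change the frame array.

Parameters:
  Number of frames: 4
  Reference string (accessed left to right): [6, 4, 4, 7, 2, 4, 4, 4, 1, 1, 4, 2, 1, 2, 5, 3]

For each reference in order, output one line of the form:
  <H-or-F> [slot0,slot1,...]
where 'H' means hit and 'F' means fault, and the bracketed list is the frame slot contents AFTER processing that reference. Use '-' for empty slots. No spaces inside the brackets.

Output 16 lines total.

F [6,-,-,-]
F [6,4,-,-]
H [6,4,-,-]
F [6,4,7,-]
F [6,4,7,2]
H [6,4,7,2]
H [6,4,7,2]
H [6,4,7,2]
F [1,4,7,2]
H [1,4,7,2]
H [1,4,7,2]
H [1,4,7,2]
H [1,4,7,2]
H [1,4,7,2]
F [5,4,7,2]
F [5,4,7,3]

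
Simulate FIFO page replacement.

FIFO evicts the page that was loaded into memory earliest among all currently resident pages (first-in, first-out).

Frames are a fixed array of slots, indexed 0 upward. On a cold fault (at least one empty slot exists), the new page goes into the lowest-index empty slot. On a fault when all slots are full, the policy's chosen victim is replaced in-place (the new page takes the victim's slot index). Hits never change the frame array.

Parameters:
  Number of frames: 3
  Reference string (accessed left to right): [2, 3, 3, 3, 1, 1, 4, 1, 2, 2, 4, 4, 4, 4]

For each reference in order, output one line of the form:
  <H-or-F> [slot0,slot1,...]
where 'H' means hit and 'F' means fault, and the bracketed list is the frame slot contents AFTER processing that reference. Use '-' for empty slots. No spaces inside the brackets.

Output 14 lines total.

F [2,-,-]
F [2,3,-]
H [2,3,-]
H [2,3,-]
F [2,3,1]
H [2,3,1]
F [4,3,1]
H [4,3,1]
F [4,2,1]
H [4,2,1]
H [4,2,1]
H [4,2,1]
H [4,2,1]
H [4,2,1]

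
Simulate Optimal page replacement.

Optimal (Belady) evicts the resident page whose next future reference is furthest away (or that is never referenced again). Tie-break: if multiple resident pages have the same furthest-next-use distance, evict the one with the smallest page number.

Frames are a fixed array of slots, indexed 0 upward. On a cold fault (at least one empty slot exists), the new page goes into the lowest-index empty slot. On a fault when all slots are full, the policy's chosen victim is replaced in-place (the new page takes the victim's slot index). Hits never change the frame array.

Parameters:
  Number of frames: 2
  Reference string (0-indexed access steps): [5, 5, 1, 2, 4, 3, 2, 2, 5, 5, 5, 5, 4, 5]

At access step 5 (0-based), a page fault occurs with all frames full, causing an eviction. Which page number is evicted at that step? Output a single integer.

Step 0: ref 5 -> FAULT, frames=[5,-]
Step 1: ref 5 -> HIT, frames=[5,-]
Step 2: ref 1 -> FAULT, frames=[5,1]
Step 3: ref 2 -> FAULT, evict 1, frames=[5,2]
Step 4: ref 4 -> FAULT, evict 5, frames=[4,2]
Step 5: ref 3 -> FAULT, evict 4, frames=[3,2]
At step 5: evicted page 4

Answer: 4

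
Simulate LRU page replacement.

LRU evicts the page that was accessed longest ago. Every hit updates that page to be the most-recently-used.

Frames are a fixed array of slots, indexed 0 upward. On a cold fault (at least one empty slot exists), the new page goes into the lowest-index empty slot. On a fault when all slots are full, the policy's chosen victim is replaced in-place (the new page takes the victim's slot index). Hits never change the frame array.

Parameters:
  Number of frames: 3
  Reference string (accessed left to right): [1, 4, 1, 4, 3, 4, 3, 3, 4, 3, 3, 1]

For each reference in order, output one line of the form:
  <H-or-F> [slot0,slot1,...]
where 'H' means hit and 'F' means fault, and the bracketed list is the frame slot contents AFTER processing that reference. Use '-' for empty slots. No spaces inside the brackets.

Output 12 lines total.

F [1,-,-]
F [1,4,-]
H [1,4,-]
H [1,4,-]
F [1,4,3]
H [1,4,3]
H [1,4,3]
H [1,4,3]
H [1,4,3]
H [1,4,3]
H [1,4,3]
H [1,4,3]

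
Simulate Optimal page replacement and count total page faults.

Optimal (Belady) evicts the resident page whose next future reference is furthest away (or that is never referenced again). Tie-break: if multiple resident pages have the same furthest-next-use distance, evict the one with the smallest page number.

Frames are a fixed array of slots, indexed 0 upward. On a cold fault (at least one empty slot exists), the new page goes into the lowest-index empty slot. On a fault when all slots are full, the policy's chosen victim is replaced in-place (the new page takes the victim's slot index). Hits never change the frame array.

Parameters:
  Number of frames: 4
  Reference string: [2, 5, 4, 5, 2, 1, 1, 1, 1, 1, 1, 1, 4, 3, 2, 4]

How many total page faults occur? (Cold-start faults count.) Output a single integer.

Step 0: ref 2 → FAULT, frames=[2,-,-,-]
Step 1: ref 5 → FAULT, frames=[2,5,-,-]
Step 2: ref 4 → FAULT, frames=[2,5,4,-]
Step 3: ref 5 → HIT, frames=[2,5,4,-]
Step 4: ref 2 → HIT, frames=[2,5,4,-]
Step 5: ref 1 → FAULT, frames=[2,5,4,1]
Step 6: ref 1 → HIT, frames=[2,5,4,1]
Step 7: ref 1 → HIT, frames=[2,5,4,1]
Step 8: ref 1 → HIT, frames=[2,5,4,1]
Step 9: ref 1 → HIT, frames=[2,5,4,1]
Step 10: ref 1 → HIT, frames=[2,5,4,1]
Step 11: ref 1 → HIT, frames=[2,5,4,1]
Step 12: ref 4 → HIT, frames=[2,5,4,1]
Step 13: ref 3 → FAULT (evict 1), frames=[2,5,4,3]
Step 14: ref 2 → HIT, frames=[2,5,4,3]
Step 15: ref 4 → HIT, frames=[2,5,4,3]
Total faults: 5

Answer: 5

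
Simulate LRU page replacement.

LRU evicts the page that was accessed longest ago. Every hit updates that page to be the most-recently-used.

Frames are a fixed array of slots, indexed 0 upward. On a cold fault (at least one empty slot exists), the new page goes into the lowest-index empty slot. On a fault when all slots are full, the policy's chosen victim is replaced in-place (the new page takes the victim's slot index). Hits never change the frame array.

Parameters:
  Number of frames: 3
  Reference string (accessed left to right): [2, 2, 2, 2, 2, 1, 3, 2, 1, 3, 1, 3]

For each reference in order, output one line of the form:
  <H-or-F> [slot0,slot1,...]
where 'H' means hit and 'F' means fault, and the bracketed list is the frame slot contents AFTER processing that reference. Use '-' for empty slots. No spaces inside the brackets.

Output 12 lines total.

F [2,-,-]
H [2,-,-]
H [2,-,-]
H [2,-,-]
H [2,-,-]
F [2,1,-]
F [2,1,3]
H [2,1,3]
H [2,1,3]
H [2,1,3]
H [2,1,3]
H [2,1,3]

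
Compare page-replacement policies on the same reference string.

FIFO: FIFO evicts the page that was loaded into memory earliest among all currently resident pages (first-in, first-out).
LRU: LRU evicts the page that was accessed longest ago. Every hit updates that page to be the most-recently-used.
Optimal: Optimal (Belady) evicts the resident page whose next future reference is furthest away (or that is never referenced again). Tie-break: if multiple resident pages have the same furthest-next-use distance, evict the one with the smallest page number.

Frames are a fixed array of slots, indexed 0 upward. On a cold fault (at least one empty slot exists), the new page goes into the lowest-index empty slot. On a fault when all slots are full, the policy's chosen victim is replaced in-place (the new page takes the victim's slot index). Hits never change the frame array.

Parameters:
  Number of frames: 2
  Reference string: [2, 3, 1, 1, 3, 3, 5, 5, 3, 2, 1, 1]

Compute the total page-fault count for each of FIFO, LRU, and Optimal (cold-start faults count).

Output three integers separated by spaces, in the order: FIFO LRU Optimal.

Answer: 7 6 6

Derivation:
--- FIFO ---
  step 0: ref 2 -> FAULT, frames=[2,-] (faults so far: 1)
  step 1: ref 3 -> FAULT, frames=[2,3] (faults so far: 2)
  step 2: ref 1 -> FAULT, evict 2, frames=[1,3] (faults so far: 3)
  step 3: ref 1 -> HIT, frames=[1,3] (faults so far: 3)
  step 4: ref 3 -> HIT, frames=[1,3] (faults so far: 3)
  step 5: ref 3 -> HIT, frames=[1,3] (faults so far: 3)
  step 6: ref 5 -> FAULT, evict 3, frames=[1,5] (faults so far: 4)
  step 7: ref 5 -> HIT, frames=[1,5] (faults so far: 4)
  step 8: ref 3 -> FAULT, evict 1, frames=[3,5] (faults so far: 5)
  step 9: ref 2 -> FAULT, evict 5, frames=[3,2] (faults so far: 6)
  step 10: ref 1 -> FAULT, evict 3, frames=[1,2] (faults so far: 7)
  step 11: ref 1 -> HIT, frames=[1,2] (faults so far: 7)
  FIFO total faults: 7
--- LRU ---
  step 0: ref 2 -> FAULT, frames=[2,-] (faults so far: 1)
  step 1: ref 3 -> FAULT, frames=[2,3] (faults so far: 2)
  step 2: ref 1 -> FAULT, evict 2, frames=[1,3] (faults so far: 3)
  step 3: ref 1 -> HIT, frames=[1,3] (faults so far: 3)
  step 4: ref 3 -> HIT, frames=[1,3] (faults so far: 3)
  step 5: ref 3 -> HIT, frames=[1,3] (faults so far: 3)
  step 6: ref 5 -> FAULT, evict 1, frames=[5,3] (faults so far: 4)
  step 7: ref 5 -> HIT, frames=[5,3] (faults so far: 4)
  step 8: ref 3 -> HIT, frames=[5,3] (faults so far: 4)
  step 9: ref 2 -> FAULT, evict 5, frames=[2,3] (faults so far: 5)
  step 10: ref 1 -> FAULT, evict 3, frames=[2,1] (faults so far: 6)
  step 11: ref 1 -> HIT, frames=[2,1] (faults so far: 6)
  LRU total faults: 6
--- Optimal ---
  step 0: ref 2 -> FAULT, frames=[2,-] (faults so far: 1)
  step 1: ref 3 -> FAULT, frames=[2,3] (faults so far: 2)
  step 2: ref 1 -> FAULT, evict 2, frames=[1,3] (faults so far: 3)
  step 3: ref 1 -> HIT, frames=[1,3] (faults so far: 3)
  step 4: ref 3 -> HIT, frames=[1,3] (faults so far: 3)
  step 5: ref 3 -> HIT, frames=[1,3] (faults so far: 3)
  step 6: ref 5 -> FAULT, evict 1, frames=[5,3] (faults so far: 4)
  step 7: ref 5 -> HIT, frames=[5,3] (faults so far: 4)
  step 8: ref 3 -> HIT, frames=[5,3] (faults so far: 4)
  step 9: ref 2 -> FAULT, evict 3, frames=[5,2] (faults so far: 5)
  step 10: ref 1 -> FAULT, evict 2, frames=[5,1] (faults so far: 6)
  step 11: ref 1 -> HIT, frames=[5,1] (faults so far: 6)
  Optimal total faults: 6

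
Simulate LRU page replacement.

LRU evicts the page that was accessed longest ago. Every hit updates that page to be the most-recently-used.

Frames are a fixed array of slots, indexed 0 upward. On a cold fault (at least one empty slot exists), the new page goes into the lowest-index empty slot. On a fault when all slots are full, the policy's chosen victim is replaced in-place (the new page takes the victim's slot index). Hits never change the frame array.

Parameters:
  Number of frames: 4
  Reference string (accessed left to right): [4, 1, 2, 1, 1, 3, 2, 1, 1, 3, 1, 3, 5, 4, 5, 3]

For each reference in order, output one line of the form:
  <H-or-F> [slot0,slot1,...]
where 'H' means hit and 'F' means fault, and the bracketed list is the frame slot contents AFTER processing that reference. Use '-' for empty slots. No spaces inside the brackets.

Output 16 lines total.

F [4,-,-,-]
F [4,1,-,-]
F [4,1,2,-]
H [4,1,2,-]
H [4,1,2,-]
F [4,1,2,3]
H [4,1,2,3]
H [4,1,2,3]
H [4,1,2,3]
H [4,1,2,3]
H [4,1,2,3]
H [4,1,2,3]
F [5,1,2,3]
F [5,1,4,3]
H [5,1,4,3]
H [5,1,4,3]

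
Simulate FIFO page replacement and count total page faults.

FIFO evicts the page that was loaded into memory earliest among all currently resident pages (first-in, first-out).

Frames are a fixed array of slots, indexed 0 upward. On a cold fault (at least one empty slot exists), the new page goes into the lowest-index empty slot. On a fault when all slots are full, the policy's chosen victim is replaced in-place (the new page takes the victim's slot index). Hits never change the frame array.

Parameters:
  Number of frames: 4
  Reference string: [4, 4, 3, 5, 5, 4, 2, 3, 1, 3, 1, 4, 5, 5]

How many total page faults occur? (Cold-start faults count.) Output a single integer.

Answer: 6

Derivation:
Step 0: ref 4 → FAULT, frames=[4,-,-,-]
Step 1: ref 4 → HIT, frames=[4,-,-,-]
Step 2: ref 3 → FAULT, frames=[4,3,-,-]
Step 3: ref 5 → FAULT, frames=[4,3,5,-]
Step 4: ref 5 → HIT, frames=[4,3,5,-]
Step 5: ref 4 → HIT, frames=[4,3,5,-]
Step 6: ref 2 → FAULT, frames=[4,3,5,2]
Step 7: ref 3 → HIT, frames=[4,3,5,2]
Step 8: ref 1 → FAULT (evict 4), frames=[1,3,5,2]
Step 9: ref 3 → HIT, frames=[1,3,5,2]
Step 10: ref 1 → HIT, frames=[1,3,5,2]
Step 11: ref 4 → FAULT (evict 3), frames=[1,4,5,2]
Step 12: ref 5 → HIT, frames=[1,4,5,2]
Step 13: ref 5 → HIT, frames=[1,4,5,2]
Total faults: 6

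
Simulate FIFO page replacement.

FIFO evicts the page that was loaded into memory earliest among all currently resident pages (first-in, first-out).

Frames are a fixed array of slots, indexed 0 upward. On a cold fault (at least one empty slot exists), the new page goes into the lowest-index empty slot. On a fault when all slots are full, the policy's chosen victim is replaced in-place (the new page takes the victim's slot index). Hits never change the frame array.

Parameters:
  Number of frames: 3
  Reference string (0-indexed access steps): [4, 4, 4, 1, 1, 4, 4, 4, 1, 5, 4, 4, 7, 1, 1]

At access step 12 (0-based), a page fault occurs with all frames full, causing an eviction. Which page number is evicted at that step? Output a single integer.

Answer: 4

Derivation:
Step 0: ref 4 -> FAULT, frames=[4,-,-]
Step 1: ref 4 -> HIT, frames=[4,-,-]
Step 2: ref 4 -> HIT, frames=[4,-,-]
Step 3: ref 1 -> FAULT, frames=[4,1,-]
Step 4: ref 1 -> HIT, frames=[4,1,-]
Step 5: ref 4 -> HIT, frames=[4,1,-]
Step 6: ref 4 -> HIT, frames=[4,1,-]
Step 7: ref 4 -> HIT, frames=[4,1,-]
Step 8: ref 1 -> HIT, frames=[4,1,-]
Step 9: ref 5 -> FAULT, frames=[4,1,5]
Step 10: ref 4 -> HIT, frames=[4,1,5]
Step 11: ref 4 -> HIT, frames=[4,1,5]
Step 12: ref 7 -> FAULT, evict 4, frames=[7,1,5]
At step 12: evicted page 4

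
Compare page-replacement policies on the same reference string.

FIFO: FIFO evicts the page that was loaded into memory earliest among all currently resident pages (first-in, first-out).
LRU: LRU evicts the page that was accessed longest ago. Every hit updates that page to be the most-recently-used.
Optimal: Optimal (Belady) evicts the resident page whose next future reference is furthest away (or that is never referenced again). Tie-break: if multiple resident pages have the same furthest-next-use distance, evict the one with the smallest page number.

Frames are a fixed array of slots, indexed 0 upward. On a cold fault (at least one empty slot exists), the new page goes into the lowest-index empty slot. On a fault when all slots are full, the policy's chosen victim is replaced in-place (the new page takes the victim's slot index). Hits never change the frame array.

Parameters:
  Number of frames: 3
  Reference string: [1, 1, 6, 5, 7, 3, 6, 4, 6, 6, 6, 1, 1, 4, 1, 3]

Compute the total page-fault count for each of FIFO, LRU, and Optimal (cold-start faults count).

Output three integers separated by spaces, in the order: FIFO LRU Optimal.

--- FIFO ---
  step 0: ref 1 -> FAULT, frames=[1,-,-] (faults so far: 1)
  step 1: ref 1 -> HIT, frames=[1,-,-] (faults so far: 1)
  step 2: ref 6 -> FAULT, frames=[1,6,-] (faults so far: 2)
  step 3: ref 5 -> FAULT, frames=[1,6,5] (faults so far: 3)
  step 4: ref 7 -> FAULT, evict 1, frames=[7,6,5] (faults so far: 4)
  step 5: ref 3 -> FAULT, evict 6, frames=[7,3,5] (faults so far: 5)
  step 6: ref 6 -> FAULT, evict 5, frames=[7,3,6] (faults so far: 6)
  step 7: ref 4 -> FAULT, evict 7, frames=[4,3,6] (faults so far: 7)
  step 8: ref 6 -> HIT, frames=[4,3,6] (faults so far: 7)
  step 9: ref 6 -> HIT, frames=[4,3,6] (faults so far: 7)
  step 10: ref 6 -> HIT, frames=[4,3,6] (faults so far: 7)
  step 11: ref 1 -> FAULT, evict 3, frames=[4,1,6] (faults so far: 8)
  step 12: ref 1 -> HIT, frames=[4,1,6] (faults so far: 8)
  step 13: ref 4 -> HIT, frames=[4,1,6] (faults so far: 8)
  step 14: ref 1 -> HIT, frames=[4,1,6] (faults so far: 8)
  step 15: ref 3 -> FAULT, evict 6, frames=[4,1,3] (faults so far: 9)
  FIFO total faults: 9
--- LRU ---
  step 0: ref 1 -> FAULT, frames=[1,-,-] (faults so far: 1)
  step 1: ref 1 -> HIT, frames=[1,-,-] (faults so far: 1)
  step 2: ref 6 -> FAULT, frames=[1,6,-] (faults so far: 2)
  step 3: ref 5 -> FAULT, frames=[1,6,5] (faults so far: 3)
  step 4: ref 7 -> FAULT, evict 1, frames=[7,6,5] (faults so far: 4)
  step 5: ref 3 -> FAULT, evict 6, frames=[7,3,5] (faults so far: 5)
  step 6: ref 6 -> FAULT, evict 5, frames=[7,3,6] (faults so far: 6)
  step 7: ref 4 -> FAULT, evict 7, frames=[4,3,6] (faults so far: 7)
  step 8: ref 6 -> HIT, frames=[4,3,6] (faults so far: 7)
  step 9: ref 6 -> HIT, frames=[4,3,6] (faults so far: 7)
  step 10: ref 6 -> HIT, frames=[4,3,6] (faults so far: 7)
  step 11: ref 1 -> FAULT, evict 3, frames=[4,1,6] (faults so far: 8)
  step 12: ref 1 -> HIT, frames=[4,1,6] (faults so far: 8)
  step 13: ref 4 -> HIT, frames=[4,1,6] (faults so far: 8)
  step 14: ref 1 -> HIT, frames=[4,1,6] (faults so far: 8)
  step 15: ref 3 -> FAULT, evict 6, frames=[4,1,3] (faults so far: 9)
  LRU total faults: 9
--- Optimal ---
  step 0: ref 1 -> FAULT, frames=[1,-,-] (faults so far: 1)
  step 1: ref 1 -> HIT, frames=[1,-,-] (faults so far: 1)
  step 2: ref 6 -> FAULT, frames=[1,6,-] (faults so far: 2)
  step 3: ref 5 -> FAULT, frames=[1,6,5] (faults so far: 3)
  step 4: ref 7 -> FAULT, evict 5, frames=[1,6,7] (faults so far: 4)
  step 5: ref 3 -> FAULT, evict 7, frames=[1,6,3] (faults so far: 5)
  step 6: ref 6 -> HIT, frames=[1,6,3] (faults so far: 5)
  step 7: ref 4 -> FAULT, evict 3, frames=[1,6,4] (faults so far: 6)
  step 8: ref 6 -> HIT, frames=[1,6,4] (faults so far: 6)
  step 9: ref 6 -> HIT, frames=[1,6,4] (faults so far: 6)
  step 10: ref 6 -> HIT, frames=[1,6,4] (faults so far: 6)
  step 11: ref 1 -> HIT, frames=[1,6,4] (faults so far: 6)
  step 12: ref 1 -> HIT, frames=[1,6,4] (faults so far: 6)
  step 13: ref 4 -> HIT, frames=[1,6,4] (faults so far: 6)
  step 14: ref 1 -> HIT, frames=[1,6,4] (faults so far: 6)
  step 15: ref 3 -> FAULT, evict 1, frames=[3,6,4] (faults so far: 7)
  Optimal total faults: 7

Answer: 9 9 7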